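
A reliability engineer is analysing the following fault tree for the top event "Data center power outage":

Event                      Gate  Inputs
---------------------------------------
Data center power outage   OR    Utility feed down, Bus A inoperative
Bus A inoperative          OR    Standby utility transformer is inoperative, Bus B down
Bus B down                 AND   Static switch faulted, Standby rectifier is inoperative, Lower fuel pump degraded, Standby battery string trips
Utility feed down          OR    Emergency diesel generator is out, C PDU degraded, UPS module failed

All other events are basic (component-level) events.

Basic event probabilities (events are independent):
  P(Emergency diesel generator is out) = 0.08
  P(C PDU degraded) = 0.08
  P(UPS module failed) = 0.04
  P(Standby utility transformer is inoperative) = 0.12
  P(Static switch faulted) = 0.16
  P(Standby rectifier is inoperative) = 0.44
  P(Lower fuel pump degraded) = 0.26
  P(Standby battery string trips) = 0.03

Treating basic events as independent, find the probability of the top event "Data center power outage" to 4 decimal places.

0.2854

P(Utility feed down) [OR] = 1 − (1−0.08) × (1−0.08) × (1−0.04) = 0.187456
P(Bus B down) [AND] = 0.16 × 0.44 × 0.26 × 0.03 = 0.000549
P(Bus A inoperative) [OR] = 1 − (1−0.12) × (1−0.000549) = 0.120483
P(Data center power outage) [OR] = 1 − (1−0.187456) × (1−0.120483) = 0.285354
Rounded to 4 decimal places: P(Data center power outage) ≈ 0.2854.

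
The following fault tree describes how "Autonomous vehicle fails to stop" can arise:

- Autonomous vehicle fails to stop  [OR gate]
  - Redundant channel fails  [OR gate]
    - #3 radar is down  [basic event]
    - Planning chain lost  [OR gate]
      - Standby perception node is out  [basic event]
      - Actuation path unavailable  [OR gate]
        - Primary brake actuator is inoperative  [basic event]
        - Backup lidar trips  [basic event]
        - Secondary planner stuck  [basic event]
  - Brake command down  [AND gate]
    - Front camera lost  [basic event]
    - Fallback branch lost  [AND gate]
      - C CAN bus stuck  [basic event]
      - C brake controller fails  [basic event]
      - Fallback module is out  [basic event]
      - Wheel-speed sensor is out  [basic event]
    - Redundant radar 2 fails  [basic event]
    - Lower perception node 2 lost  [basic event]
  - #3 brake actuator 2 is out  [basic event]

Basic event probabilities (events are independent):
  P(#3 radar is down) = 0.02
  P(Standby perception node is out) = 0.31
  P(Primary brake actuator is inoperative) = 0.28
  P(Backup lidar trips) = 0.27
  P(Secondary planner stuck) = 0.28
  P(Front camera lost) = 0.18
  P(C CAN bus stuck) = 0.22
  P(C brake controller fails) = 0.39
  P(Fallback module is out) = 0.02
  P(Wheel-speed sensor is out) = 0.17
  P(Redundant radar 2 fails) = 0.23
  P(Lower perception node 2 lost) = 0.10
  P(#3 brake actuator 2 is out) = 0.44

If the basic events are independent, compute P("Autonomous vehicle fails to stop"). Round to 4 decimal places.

0.8567

P(Actuation path unavailable) [OR] = 1 − (1−0.28) × (1−0.27) × (1−0.28) = 0.621568
P(Planning chain lost) [OR] = 1 − (1−0.31) × (1−0.621568) = 0.738882
P(Redundant channel fails) [OR] = 1 − (1−0.02) × (1−0.738882) = 0.744104
P(Fallback branch lost) [AND] = 0.22 × 0.39 × 0.02 × 0.17 = 0.000292
P(Brake command down) [AND] = 0.18 × 0.000292 × 0.23 × 0.10 = 0.000001
P(Autonomous vehicle fails to stop) [OR] = 1 − (1−0.744104) × (1−0.000001) × (1−0.44) = 0.856698
Rounded to 4 decimal places: P(Autonomous vehicle fails to stop) ≈ 0.8567.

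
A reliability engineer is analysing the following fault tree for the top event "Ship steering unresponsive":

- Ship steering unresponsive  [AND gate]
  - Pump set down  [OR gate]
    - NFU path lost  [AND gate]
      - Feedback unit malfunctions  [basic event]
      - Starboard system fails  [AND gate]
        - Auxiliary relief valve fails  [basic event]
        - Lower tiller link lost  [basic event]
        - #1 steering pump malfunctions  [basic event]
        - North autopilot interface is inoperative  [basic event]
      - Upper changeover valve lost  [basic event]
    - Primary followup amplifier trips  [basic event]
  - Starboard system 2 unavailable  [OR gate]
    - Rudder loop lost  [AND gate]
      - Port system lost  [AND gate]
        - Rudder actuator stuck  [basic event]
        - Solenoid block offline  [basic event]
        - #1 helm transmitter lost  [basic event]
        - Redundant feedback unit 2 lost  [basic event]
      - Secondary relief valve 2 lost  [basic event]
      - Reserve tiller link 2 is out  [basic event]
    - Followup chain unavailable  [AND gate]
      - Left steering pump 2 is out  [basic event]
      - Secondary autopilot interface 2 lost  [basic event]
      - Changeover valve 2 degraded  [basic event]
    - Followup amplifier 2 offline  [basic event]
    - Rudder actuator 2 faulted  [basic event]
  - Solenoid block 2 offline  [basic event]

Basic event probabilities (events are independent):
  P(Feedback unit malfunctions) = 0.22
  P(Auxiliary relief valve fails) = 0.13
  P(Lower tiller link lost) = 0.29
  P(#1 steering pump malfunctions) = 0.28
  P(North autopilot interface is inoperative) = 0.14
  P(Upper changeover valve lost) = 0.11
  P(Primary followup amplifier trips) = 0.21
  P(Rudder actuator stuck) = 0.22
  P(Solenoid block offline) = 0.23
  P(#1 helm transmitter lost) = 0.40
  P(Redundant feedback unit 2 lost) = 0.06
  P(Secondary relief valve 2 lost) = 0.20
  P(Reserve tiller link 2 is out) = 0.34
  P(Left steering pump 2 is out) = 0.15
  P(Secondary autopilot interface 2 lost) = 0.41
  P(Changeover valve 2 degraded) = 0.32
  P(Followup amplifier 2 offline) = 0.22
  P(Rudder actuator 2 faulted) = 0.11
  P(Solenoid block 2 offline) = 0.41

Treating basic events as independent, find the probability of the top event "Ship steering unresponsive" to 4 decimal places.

0.0275

P(Starboard system fails) [AND] = 0.13 × 0.29 × 0.28 × 0.14 = 0.001478
P(NFU path lost) [AND] = 0.22 × 0.001478 × 0.11 = 0.000036
P(Pump set down) [OR] = 1 − (1−0.000036) × (1−0.21) = 0.210028
P(Port system lost) [AND] = 0.22 × 0.23 × 0.40 × 0.06 = 0.001214
P(Rudder loop lost) [AND] = 0.001214 × 0.20 × 0.34 = 0.000083
P(Followup chain unavailable) [AND] = 0.15 × 0.41 × 0.32 = 0.019680
P(Starboard system 2 unavailable) [OR] = 1 − (1−0.000083) × (1−0.019680) × (1−0.22) × (1−0.11) = 0.319518
P(Ship steering unresponsive) [AND] = 0.210028 × 0.319518 × 0.41 = 0.027514
Rounded to 4 decimal places: P(Ship steering unresponsive) ≈ 0.0275.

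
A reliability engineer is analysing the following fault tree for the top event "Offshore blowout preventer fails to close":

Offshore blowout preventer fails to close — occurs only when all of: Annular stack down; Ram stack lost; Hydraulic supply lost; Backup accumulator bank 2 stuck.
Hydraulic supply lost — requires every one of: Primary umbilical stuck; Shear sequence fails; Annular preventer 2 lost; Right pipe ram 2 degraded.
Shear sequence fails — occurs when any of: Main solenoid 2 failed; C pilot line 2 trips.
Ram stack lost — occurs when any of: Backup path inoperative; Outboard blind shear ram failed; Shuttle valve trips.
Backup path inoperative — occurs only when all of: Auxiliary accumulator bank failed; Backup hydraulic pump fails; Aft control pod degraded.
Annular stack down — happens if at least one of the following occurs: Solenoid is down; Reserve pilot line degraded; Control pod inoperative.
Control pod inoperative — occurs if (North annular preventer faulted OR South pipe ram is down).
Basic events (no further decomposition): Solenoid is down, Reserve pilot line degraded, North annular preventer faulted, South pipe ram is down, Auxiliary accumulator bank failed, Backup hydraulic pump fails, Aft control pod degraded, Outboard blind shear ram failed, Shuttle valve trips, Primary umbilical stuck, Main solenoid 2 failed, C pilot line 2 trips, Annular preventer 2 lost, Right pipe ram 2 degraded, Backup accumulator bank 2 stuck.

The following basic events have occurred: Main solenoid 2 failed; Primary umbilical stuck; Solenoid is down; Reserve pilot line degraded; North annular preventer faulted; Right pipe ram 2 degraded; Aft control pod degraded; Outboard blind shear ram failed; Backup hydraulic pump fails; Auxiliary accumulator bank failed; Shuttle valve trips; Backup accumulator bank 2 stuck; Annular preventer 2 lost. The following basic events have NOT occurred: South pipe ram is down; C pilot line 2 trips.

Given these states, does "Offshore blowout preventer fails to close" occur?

Control pod inoperative [OR]: North annular preventer faulted=occurs, South pipe ram is down=not → at least one input occurs → occurs.
Annular stack down [OR]: Solenoid is down=occurs, Reserve pilot line degraded=occurs, Control pod inoperative=occurs → at least one input occurs → occurs.
Backup path inoperative [AND]: Auxiliary accumulator bank failed=occurs, Backup hydraulic pump fails=occurs, Aft control pod degraded=occurs → all inputs occur → occurs.
Ram stack lost [OR]: Backup path inoperative=occurs, Outboard blind shear ram failed=occurs, Shuttle valve trips=occurs → at least one input occurs → occurs.
Shear sequence fails [OR]: Main solenoid 2 failed=occurs, C pilot line 2 trips=not → at least one input occurs → occurs.
Hydraulic supply lost [AND]: Primary umbilical stuck=occurs, Shear sequence fails=occurs, Annular preventer 2 lost=occurs, Right pipe ram 2 degraded=occurs → all inputs occur → occurs.
Offshore blowout preventer fails to close [AND]: Annular stack down=occurs, Ram stack lost=occurs, Hydraulic supply lost=occurs, Backup accumulator bank 2 stuck=occurs → all inputs occur → occurs.

Yes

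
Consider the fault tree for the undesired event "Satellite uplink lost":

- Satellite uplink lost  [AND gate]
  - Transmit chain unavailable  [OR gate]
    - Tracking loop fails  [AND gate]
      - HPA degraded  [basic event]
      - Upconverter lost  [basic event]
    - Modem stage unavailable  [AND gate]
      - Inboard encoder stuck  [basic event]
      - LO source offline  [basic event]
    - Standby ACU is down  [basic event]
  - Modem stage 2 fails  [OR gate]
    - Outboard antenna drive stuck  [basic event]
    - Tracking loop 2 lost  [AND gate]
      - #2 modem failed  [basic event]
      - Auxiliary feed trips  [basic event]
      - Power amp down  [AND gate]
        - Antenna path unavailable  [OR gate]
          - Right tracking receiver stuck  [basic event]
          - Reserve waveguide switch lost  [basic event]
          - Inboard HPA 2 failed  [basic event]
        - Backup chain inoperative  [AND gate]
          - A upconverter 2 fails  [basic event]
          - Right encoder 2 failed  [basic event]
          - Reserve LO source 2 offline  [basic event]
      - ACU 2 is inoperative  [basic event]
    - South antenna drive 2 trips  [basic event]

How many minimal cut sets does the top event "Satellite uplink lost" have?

15

Tracking loop fails [AND]: one cut set from each child combined → 1 × 1 = 1 cut set(s).
Modem stage unavailable [AND]: one cut set from each child combined → 1 × 1 = 1 cut set(s).
Transmit chain unavailable [OR]: union of children's cut sets → 3 cut set(s).
Antenna path unavailable [OR]: union of children's cut sets → 3 cut set(s).
Backup chain inoperative [AND]: one cut set from each child combined → 1 × 1 × 1 = 1 cut set(s).
Power amp down [AND]: one cut set from each child combined → 3 × 1 = 3 cut set(s).
Tracking loop 2 lost [AND]: one cut set from each child combined → 1 × 1 × 3 × 1 = 3 cut set(s).
Modem stage 2 fails [OR]: union of children's cut sets → 5 cut set(s).
Satellite uplink lost [AND]: one cut set from each child combined → 3 × 5 = 15 cut set(s).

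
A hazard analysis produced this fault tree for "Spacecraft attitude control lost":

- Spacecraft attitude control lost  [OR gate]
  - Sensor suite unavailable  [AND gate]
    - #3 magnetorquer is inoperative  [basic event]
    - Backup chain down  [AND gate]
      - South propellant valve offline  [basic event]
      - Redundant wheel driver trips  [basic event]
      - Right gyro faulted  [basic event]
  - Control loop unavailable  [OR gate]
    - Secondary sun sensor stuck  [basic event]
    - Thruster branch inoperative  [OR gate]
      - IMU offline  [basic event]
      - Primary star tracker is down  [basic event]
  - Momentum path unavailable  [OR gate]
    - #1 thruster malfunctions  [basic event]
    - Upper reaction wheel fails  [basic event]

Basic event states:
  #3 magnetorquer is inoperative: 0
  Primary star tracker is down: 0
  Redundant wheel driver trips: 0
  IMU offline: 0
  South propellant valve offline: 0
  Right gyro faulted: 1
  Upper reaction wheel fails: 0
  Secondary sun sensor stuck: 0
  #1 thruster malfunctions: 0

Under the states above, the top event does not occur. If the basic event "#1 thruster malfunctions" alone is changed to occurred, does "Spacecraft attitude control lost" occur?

Yes

Counterfactual: set "#1 thruster malfunctions" to occurred.
Backup chain down [AND]: South propellant valve offline=not, Redundant wheel driver trips=not, Right gyro faulted=occurs → not all inputs occur → does not occur.
Sensor suite unavailable [AND]: #3 magnetorquer is inoperative=not, Backup chain down=not → not all inputs occur → does not occur.
Thruster branch inoperative [OR]: IMU offline=not, Primary star tracker is down=not → no input occurs → does not occur.
Control loop unavailable [OR]: Secondary sun sensor stuck=not, Thruster branch inoperative=not → no input occurs → does not occur.
Momentum path unavailable [OR]: #1 thruster malfunctions=occurs, Upper reaction wheel fails=not → at least one input occurs → occurs.
Spacecraft attitude control lost [OR]: Sensor suite unavailable=not, Control loop unavailable=not, Momentum path unavailable=occurs → at least one input occurs → occurs.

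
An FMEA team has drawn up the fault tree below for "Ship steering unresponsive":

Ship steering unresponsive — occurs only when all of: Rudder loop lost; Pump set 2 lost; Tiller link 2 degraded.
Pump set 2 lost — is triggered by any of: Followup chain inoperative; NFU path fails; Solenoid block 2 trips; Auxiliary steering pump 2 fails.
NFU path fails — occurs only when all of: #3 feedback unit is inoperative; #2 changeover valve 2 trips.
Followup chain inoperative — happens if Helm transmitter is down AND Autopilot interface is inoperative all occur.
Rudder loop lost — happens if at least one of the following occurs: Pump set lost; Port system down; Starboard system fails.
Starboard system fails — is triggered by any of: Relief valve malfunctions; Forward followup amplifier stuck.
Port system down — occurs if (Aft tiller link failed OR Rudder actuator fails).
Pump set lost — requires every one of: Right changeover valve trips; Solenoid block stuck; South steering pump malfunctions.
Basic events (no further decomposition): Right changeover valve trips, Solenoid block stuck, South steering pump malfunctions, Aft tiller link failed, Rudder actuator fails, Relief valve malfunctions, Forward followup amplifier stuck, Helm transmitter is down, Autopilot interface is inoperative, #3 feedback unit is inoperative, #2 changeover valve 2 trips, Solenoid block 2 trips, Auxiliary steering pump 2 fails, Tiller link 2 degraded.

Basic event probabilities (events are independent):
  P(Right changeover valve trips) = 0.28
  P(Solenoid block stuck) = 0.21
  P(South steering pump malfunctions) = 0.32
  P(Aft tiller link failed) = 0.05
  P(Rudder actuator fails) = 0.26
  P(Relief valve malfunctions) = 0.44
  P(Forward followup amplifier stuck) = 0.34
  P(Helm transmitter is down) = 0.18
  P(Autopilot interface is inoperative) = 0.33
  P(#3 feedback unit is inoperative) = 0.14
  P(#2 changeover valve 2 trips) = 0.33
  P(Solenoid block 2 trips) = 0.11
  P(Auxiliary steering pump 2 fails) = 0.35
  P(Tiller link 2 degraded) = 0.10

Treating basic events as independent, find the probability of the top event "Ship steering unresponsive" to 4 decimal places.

P(Pump set lost) [AND] = 0.28 × 0.21 × 0.32 = 0.018816
P(Port system down) [OR] = 1 − (1−0.05) × (1−0.26) = 0.297000
P(Starboard system fails) [OR] = 1 − (1−0.44) × (1−0.34) = 0.630400
P(Rudder loop lost) [OR] = 1 − (1−0.018816) × (1−0.297000) × (1−0.630400) = 0.745060
P(Followup chain inoperative) [AND] = 0.18 × 0.33 = 0.059400
P(NFU path fails) [AND] = 0.14 × 0.33 = 0.046200
P(Pump set 2 lost) [OR] = 1 − (1−0.059400) × (1−0.046200) × (1−0.11) × (1−0.35) = 0.481002
P(Ship steering unresponsive) [AND] = 0.745060 × 0.481002 × 0.10 = 0.035838
Rounded to 4 decimal places: P(Ship steering unresponsive) ≈ 0.0358.

0.0358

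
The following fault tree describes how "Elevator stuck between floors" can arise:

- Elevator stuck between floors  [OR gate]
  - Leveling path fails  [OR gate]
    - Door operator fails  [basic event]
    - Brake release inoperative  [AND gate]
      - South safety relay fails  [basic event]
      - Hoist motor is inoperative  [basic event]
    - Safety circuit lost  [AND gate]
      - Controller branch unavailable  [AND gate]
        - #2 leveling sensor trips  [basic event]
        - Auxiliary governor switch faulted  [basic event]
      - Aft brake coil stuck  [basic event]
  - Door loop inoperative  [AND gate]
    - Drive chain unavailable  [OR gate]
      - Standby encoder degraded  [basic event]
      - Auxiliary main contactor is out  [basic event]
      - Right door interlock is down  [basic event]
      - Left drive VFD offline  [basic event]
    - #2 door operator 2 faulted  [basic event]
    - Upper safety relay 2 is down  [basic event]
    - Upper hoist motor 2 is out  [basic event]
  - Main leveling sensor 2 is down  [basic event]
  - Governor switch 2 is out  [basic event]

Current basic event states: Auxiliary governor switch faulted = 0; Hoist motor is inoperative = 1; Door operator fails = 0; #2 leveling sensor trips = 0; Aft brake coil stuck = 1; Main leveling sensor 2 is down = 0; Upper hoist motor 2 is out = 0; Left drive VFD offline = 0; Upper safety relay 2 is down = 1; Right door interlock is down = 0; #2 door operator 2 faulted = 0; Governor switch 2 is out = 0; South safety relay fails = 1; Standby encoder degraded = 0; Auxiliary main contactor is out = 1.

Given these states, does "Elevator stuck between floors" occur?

Yes

Brake release inoperative [AND]: South safety relay fails=occurs, Hoist motor is inoperative=occurs → all inputs occur → occurs.
Controller branch unavailable [AND]: #2 leveling sensor trips=not, Auxiliary governor switch faulted=not → not all inputs occur → does not occur.
Safety circuit lost [AND]: Controller branch unavailable=not, Aft brake coil stuck=occurs → not all inputs occur → does not occur.
Leveling path fails [OR]: Door operator fails=not, Brake release inoperative=occurs, Safety circuit lost=not → at least one input occurs → occurs.
Drive chain unavailable [OR]: Standby encoder degraded=not, Auxiliary main contactor is out=occurs, Right door interlock is down=not, Left drive VFD offline=not → at least one input occurs → occurs.
Door loop inoperative [AND]: Drive chain unavailable=occurs, #2 door operator 2 faulted=not, Upper safety relay 2 is down=occurs, Upper hoist motor 2 is out=not → not all inputs occur → does not occur.
Elevator stuck between floors [OR]: Leveling path fails=occurs, Door loop inoperative=not, Main leveling sensor 2 is down=not, Governor switch 2 is out=not → at least one input occurs → occurs.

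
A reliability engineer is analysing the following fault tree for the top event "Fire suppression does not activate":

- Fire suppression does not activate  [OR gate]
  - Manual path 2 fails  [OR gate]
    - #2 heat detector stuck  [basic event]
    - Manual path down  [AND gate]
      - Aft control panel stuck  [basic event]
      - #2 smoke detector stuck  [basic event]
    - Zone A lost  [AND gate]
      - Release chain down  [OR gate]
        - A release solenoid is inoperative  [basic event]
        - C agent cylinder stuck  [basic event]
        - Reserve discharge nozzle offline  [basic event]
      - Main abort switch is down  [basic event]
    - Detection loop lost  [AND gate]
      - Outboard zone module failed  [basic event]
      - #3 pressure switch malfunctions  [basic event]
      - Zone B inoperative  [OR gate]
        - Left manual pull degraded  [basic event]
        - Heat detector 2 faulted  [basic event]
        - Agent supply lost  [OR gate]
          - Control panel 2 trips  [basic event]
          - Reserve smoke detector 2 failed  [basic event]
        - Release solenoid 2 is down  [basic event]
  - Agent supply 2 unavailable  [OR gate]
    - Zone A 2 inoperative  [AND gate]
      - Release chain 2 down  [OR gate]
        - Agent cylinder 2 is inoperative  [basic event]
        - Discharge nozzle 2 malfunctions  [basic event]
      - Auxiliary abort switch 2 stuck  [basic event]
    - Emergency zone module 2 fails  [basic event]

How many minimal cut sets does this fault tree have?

13

Manual path down [AND]: one cut set from each child combined → 1 × 1 = 1 cut set(s).
Release chain down [OR]: union of children's cut sets → 3 cut set(s).
Zone A lost [AND]: one cut set from each child combined → 3 × 1 = 3 cut set(s).
Agent supply lost [OR]: union of children's cut sets → 2 cut set(s).
Zone B inoperative [OR]: union of children's cut sets → 5 cut set(s).
Detection loop lost [AND]: one cut set from each child combined → 1 × 1 × 5 = 5 cut set(s).
Manual path 2 fails [OR]: union of children's cut sets → 10 cut set(s).
Release chain 2 down [OR]: union of children's cut sets → 2 cut set(s).
Zone A 2 inoperative [AND]: one cut set from each child combined → 2 × 1 = 2 cut set(s).
Agent supply 2 unavailable [OR]: union of children's cut sets → 3 cut set(s).
Fire suppression does not activate [OR]: union of children's cut sets → 13 cut set(s).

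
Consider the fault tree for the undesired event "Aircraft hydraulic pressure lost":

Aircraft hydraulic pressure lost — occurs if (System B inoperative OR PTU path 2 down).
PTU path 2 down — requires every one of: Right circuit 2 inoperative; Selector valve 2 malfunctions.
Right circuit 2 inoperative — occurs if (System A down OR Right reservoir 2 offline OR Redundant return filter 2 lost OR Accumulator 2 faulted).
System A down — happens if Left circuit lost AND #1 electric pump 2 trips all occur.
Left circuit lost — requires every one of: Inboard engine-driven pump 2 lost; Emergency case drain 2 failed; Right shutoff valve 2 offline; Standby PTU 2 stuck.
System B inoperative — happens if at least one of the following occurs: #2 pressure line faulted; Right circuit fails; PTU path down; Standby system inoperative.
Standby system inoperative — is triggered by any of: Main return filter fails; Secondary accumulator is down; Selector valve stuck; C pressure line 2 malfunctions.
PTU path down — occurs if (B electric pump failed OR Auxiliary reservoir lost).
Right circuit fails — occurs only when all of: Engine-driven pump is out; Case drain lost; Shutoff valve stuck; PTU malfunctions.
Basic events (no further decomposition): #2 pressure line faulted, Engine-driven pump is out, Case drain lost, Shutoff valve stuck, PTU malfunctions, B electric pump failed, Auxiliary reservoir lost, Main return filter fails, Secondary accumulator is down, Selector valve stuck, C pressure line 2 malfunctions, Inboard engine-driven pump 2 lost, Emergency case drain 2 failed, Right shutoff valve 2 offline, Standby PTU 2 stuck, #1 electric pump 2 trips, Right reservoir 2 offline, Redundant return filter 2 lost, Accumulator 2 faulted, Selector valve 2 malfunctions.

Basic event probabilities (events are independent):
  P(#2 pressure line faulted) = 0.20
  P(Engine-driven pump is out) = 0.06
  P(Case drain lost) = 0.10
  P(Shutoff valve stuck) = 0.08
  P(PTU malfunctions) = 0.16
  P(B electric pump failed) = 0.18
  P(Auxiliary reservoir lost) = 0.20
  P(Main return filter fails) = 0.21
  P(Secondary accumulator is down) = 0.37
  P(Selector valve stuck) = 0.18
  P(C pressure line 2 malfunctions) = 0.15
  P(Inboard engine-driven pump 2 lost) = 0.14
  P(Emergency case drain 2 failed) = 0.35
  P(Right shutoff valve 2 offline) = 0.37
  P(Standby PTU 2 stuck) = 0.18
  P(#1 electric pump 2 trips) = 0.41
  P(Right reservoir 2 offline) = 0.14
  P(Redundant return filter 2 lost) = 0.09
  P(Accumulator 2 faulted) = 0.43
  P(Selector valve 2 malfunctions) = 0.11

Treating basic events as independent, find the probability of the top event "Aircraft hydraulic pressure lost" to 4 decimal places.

P(Right circuit fails) [AND] = 0.06 × 0.10 × 0.08 × 0.16 = 0.000077
P(PTU path down) [OR] = 1 − (1−0.18) × (1−0.20) = 0.344000
P(Standby system inoperative) [OR] = 1 − (1−0.21) × (1−0.37) × (1−0.18) × (1−0.15) = 0.653103
P(System B inoperative) [OR] = 1 − (1−0.20) × (1−0.000077) × (1−0.344000) × (1−0.653103) = 0.817962
P(Left circuit lost) [AND] = 0.14 × 0.35 × 0.37 × 0.18 = 0.003263
P(System A down) [AND] = 0.003263 × 0.41 = 0.001338
P(Right circuit 2 inoperative) [OR] = 1 − (1−0.001338) × (1−0.14) × (1−0.09) × (1−0.43) = 0.554515
P(PTU path 2 down) [AND] = 0.554515 × 0.11 = 0.060997
P(Aircraft hydraulic pressure lost) [OR] = 1 − (1−0.817962) × (1−0.060997) = 0.829066
Rounded to 4 decimal places: P(Aircraft hydraulic pressure lost) ≈ 0.8291.

0.8291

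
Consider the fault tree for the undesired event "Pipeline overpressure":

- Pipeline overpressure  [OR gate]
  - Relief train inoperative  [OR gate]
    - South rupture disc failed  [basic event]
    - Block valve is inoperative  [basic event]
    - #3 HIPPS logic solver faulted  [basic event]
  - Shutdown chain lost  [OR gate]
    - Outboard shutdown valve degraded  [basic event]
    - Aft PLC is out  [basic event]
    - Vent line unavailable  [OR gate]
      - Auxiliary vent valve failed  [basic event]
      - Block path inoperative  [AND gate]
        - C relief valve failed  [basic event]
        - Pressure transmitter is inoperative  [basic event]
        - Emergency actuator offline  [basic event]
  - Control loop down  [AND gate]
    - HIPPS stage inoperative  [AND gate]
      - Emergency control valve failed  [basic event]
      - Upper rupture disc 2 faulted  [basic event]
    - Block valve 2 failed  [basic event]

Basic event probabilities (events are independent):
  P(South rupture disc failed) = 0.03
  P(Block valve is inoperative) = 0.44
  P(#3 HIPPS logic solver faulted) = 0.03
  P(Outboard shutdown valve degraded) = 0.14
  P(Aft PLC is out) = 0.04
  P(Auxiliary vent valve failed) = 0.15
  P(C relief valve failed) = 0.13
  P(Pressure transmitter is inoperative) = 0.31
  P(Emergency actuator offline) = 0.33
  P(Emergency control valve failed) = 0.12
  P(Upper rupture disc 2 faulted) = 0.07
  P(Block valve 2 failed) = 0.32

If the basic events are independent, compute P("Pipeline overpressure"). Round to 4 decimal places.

P(Relief train inoperative) [OR] = 1 − (1−0.03) × (1−0.44) × (1−0.03) = 0.473096
P(Block path inoperative) [AND] = 0.13 × 0.31 × 0.33 = 0.013299
P(Vent line unavailable) [OR] = 1 − (1−0.15) × (1−0.013299) = 0.161304
P(Shutdown chain lost) [OR] = 1 − (1−0.14) × (1−0.04) × (1−0.161304) = 0.307573
P(HIPPS stage inoperative) [AND] = 0.12 × 0.07 = 0.008400
P(Control loop down) [AND] = 0.008400 × 0.32 = 0.002688
P(Pipeline overpressure) [OR] = 1 − (1−0.473096) × (1−0.307573) × (1−0.002688) = 0.636138
Rounded to 4 decimal places: P(Pipeline overpressure) ≈ 0.6361.

0.6361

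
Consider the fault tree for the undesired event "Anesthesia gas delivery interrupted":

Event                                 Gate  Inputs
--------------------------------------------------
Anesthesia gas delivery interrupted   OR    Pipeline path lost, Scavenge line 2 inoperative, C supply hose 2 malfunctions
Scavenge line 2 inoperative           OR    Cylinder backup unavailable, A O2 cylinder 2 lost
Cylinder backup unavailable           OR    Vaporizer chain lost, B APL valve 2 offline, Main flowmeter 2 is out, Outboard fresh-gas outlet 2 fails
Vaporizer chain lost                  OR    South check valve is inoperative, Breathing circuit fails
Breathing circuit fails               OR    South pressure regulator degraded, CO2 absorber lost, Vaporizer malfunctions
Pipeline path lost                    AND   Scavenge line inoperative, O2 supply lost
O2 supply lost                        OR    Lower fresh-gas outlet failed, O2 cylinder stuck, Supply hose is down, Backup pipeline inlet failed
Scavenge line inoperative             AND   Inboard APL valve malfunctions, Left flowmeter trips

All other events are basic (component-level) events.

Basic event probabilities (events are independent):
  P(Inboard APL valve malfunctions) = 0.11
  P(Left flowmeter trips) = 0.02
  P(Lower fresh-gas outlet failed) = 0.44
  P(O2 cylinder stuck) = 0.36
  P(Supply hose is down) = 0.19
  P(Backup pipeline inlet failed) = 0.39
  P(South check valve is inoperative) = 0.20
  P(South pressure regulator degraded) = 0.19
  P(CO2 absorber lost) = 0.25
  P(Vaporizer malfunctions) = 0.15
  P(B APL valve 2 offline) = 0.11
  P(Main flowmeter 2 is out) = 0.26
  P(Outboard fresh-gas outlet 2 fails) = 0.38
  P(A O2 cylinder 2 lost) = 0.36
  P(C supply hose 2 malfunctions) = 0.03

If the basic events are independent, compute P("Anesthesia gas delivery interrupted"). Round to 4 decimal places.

0.8955

P(Scavenge line inoperative) [AND] = 0.11 × 0.02 = 0.002200
P(O2 supply lost) [OR] = 1 − (1−0.44) × (1−0.36) × (1−0.19) × (1−0.39) = 0.822915
P(Pipeline path lost) [AND] = 0.002200 × 0.822915 = 0.001810
P(Breathing circuit fails) [OR] = 1 − (1−0.19) × (1−0.25) × (1−0.15) = 0.483625
P(Vaporizer chain lost) [OR] = 1 − (1−0.20) × (1−0.483625) = 0.586900
P(Cylinder backup unavailable) [OR] = 1 − (1−0.586900) × (1−0.11) × (1−0.26) × (1−0.38) = 0.831318
P(Scavenge line 2 inoperative) [OR] = 1 − (1−0.831318) × (1−0.36) = 0.892044
P(Anesthesia gas delivery interrupted) [OR] = 1 − (1−0.001810) × (1−0.892044) × (1−0.03) = 0.895472
Rounded to 4 decimal places: P(Anesthesia gas delivery interrupted) ≈ 0.8955.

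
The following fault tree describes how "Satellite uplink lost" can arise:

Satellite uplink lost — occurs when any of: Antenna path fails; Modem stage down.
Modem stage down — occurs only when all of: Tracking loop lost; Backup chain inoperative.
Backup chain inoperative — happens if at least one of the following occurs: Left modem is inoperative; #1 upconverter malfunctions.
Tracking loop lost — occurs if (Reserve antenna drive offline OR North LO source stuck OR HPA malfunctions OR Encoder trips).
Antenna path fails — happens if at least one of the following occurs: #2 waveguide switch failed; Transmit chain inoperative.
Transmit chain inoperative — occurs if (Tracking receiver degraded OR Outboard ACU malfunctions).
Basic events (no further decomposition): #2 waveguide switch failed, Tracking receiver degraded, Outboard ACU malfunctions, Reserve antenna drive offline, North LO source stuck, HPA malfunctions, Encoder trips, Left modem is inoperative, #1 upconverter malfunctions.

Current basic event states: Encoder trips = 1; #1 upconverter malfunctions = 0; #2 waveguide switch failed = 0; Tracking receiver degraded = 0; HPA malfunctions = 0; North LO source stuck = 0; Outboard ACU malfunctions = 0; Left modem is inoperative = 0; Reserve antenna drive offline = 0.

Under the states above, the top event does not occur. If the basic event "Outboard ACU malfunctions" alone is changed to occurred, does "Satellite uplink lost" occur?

Yes

Counterfactual: set "Outboard ACU malfunctions" to occurred.
Transmit chain inoperative [OR]: Tracking receiver degraded=not, Outboard ACU malfunctions=occurs → at least one input occurs → occurs.
Antenna path fails [OR]: #2 waveguide switch failed=not, Transmit chain inoperative=occurs → at least one input occurs → occurs.
Tracking loop lost [OR]: Reserve antenna drive offline=not, North LO source stuck=not, HPA malfunctions=not, Encoder trips=occurs → at least one input occurs → occurs.
Backup chain inoperative [OR]: Left modem is inoperative=not, #1 upconverter malfunctions=not → no input occurs → does not occur.
Modem stage down [AND]: Tracking loop lost=occurs, Backup chain inoperative=not → not all inputs occur → does not occur.
Satellite uplink lost [OR]: Antenna path fails=occurs, Modem stage down=not → at least one input occurs → occurs.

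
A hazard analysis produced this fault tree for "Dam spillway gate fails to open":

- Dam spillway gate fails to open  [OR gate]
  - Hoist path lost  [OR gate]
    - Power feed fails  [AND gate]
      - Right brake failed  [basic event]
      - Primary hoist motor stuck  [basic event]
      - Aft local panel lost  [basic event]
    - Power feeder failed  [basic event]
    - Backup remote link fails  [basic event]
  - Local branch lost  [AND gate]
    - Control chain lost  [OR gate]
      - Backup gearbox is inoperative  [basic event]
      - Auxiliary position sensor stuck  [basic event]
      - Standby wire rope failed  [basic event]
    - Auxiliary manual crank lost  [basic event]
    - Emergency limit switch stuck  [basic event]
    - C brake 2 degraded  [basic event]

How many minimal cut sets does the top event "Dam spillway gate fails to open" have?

Power feed fails [AND]: one cut set from each child combined → 1 × 1 × 1 = 1 cut set(s).
Hoist path lost [OR]: union of children's cut sets → 3 cut set(s).
Control chain lost [OR]: union of children's cut sets → 3 cut set(s).
Local branch lost [AND]: one cut set from each child combined → 3 × 1 × 1 × 1 = 3 cut set(s).
Dam spillway gate fails to open [OR]: union of children's cut sets → 6 cut set(s).
Minimal cut sets: {Aft local panel lost, Primary hoist motor stuck, Right brake failed}; {Power feeder failed}; {Backup remote link fails}; {Auxiliary manual crank lost, Backup gearbox is inoperative, C brake 2 degraded, Emergency limit switch stuck}; {Auxiliary manual crank lost, Auxiliary position sensor stuck, C brake 2 degraded, Emergency limit switch stuck}; {Auxiliary manual crank lost, C brake 2 degraded, Emergency limit switch stuck, Standby wire rope failed}.

6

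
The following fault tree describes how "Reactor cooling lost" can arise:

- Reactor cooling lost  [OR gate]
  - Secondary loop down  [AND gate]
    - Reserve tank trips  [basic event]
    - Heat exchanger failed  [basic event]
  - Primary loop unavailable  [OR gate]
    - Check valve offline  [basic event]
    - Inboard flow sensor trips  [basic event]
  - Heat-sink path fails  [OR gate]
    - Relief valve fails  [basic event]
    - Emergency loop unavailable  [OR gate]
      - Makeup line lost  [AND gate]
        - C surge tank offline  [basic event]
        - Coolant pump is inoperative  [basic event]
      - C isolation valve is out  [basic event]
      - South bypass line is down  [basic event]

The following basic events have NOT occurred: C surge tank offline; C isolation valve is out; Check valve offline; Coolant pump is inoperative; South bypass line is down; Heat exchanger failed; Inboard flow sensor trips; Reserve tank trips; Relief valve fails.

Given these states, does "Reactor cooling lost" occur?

No

Secondary loop down [AND]: Reserve tank trips=not, Heat exchanger failed=not → not all inputs occur → does not occur.
Primary loop unavailable [OR]: Check valve offline=not, Inboard flow sensor trips=not → no input occurs → does not occur.
Makeup line lost [AND]: C surge tank offline=not, Coolant pump is inoperative=not → not all inputs occur → does not occur.
Emergency loop unavailable [OR]: Makeup line lost=not, C isolation valve is out=not, South bypass line is down=not → no input occurs → does not occur.
Heat-sink path fails [OR]: Relief valve fails=not, Emergency loop unavailable=not → no input occurs → does not occur.
Reactor cooling lost [OR]: Secondary loop down=not, Primary loop unavailable=not, Heat-sink path fails=not → no input occurs → does not occur.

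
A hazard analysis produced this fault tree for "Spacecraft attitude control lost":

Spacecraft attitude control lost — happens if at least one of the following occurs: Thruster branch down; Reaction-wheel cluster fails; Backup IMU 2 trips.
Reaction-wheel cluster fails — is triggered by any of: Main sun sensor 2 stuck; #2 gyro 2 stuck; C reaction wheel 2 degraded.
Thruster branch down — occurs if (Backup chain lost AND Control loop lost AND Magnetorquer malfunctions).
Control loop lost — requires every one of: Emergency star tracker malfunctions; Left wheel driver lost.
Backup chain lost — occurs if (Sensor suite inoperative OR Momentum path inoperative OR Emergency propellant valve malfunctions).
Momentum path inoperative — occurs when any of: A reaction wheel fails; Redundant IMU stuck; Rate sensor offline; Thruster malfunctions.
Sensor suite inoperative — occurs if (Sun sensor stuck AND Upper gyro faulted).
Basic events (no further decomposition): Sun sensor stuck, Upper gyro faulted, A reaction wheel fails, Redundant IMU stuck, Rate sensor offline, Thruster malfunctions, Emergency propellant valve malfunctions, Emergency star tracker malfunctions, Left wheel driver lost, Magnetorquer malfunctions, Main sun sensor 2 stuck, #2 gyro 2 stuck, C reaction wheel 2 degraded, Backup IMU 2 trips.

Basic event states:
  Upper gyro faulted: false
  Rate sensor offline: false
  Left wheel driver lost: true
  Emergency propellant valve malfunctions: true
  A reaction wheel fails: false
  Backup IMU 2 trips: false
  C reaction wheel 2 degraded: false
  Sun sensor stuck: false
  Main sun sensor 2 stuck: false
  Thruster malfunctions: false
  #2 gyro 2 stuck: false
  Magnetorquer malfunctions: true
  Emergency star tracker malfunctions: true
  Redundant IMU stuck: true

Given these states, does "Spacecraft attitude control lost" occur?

Sensor suite inoperative [AND]: Sun sensor stuck=not, Upper gyro faulted=not → not all inputs occur → does not occur.
Momentum path inoperative [OR]: A reaction wheel fails=not, Redundant IMU stuck=occurs, Rate sensor offline=not, Thruster malfunctions=not → at least one input occurs → occurs.
Backup chain lost [OR]: Sensor suite inoperative=not, Momentum path inoperative=occurs, Emergency propellant valve malfunctions=occurs → at least one input occurs → occurs.
Control loop lost [AND]: Emergency star tracker malfunctions=occurs, Left wheel driver lost=occurs → all inputs occur → occurs.
Thruster branch down [AND]: Backup chain lost=occurs, Control loop lost=occurs, Magnetorquer malfunctions=occurs → all inputs occur → occurs.
Reaction-wheel cluster fails [OR]: Main sun sensor 2 stuck=not, #2 gyro 2 stuck=not, C reaction wheel 2 degraded=not → no input occurs → does not occur.
Spacecraft attitude control lost [OR]: Thruster branch down=occurs, Reaction-wheel cluster fails=not, Backup IMU 2 trips=not → at least one input occurs → occurs.

Yes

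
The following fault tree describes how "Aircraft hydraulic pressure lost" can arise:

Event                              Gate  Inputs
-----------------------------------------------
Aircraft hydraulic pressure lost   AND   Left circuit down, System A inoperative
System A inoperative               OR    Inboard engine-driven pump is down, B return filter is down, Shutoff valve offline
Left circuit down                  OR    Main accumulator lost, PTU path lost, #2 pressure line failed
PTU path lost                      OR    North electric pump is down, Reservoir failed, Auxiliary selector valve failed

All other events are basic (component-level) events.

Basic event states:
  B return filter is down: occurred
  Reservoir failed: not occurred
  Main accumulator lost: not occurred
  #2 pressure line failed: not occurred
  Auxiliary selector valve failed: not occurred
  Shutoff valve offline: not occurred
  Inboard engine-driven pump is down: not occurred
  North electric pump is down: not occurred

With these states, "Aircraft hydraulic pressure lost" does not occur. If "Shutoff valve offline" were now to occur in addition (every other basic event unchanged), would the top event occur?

No

Counterfactual: set "Shutoff valve offline" to occurred.
PTU path lost [OR]: North electric pump is down=not, Reservoir failed=not, Auxiliary selector valve failed=not → no input occurs → does not occur.
Left circuit down [OR]: Main accumulator lost=not, PTU path lost=not, #2 pressure line failed=not → no input occurs → does not occur.
System A inoperative [OR]: Inboard engine-driven pump is down=not, B return filter is down=occurs, Shutoff valve offline=occurs → at least one input occurs → occurs.
Aircraft hydraulic pressure lost [AND]: Left circuit down=not, System A inoperative=occurs → not all inputs occur → does not occur.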